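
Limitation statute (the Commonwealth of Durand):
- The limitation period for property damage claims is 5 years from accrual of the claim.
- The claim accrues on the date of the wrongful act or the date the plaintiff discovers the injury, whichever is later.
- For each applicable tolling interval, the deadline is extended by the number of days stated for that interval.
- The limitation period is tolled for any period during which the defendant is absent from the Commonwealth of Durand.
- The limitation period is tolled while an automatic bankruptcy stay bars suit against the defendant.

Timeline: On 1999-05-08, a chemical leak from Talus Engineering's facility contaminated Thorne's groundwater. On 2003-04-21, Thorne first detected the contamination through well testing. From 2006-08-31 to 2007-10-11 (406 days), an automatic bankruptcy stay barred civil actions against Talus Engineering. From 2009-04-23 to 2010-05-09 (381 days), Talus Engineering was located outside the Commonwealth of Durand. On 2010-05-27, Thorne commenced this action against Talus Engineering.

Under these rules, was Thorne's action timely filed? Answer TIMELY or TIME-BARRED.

The claim accrued on 2003-04-21 — the later of the 1999-05-08 act and the 2003-04-21 discovery.
5 years from 2003-04-21 is 2008-04-21.
The period was tolled for 406 days by the automatic bankruptcy stay (2006-08-31 to 2007-10-11), pushing the deadline to 2009-06-01.
Because the defendant's absence from the jurisdiction ran from 2009-04-23 to 2010-05-09, the deadline is extended by 381 days to 2010-06-17.
Filing on 2010-05-27 beat the 2010-06-17 deadline — the action is timely.

TIMELY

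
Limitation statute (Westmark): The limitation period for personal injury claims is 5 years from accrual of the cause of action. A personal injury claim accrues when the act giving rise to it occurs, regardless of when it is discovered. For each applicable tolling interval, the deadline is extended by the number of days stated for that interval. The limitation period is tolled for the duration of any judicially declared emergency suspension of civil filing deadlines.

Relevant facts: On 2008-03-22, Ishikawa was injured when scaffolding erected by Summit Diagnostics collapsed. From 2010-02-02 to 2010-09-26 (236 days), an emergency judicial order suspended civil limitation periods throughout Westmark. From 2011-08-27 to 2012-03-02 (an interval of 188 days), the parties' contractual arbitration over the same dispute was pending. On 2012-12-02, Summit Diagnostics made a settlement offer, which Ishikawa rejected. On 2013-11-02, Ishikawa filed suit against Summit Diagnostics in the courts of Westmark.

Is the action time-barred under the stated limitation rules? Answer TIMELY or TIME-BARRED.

The limitation period began to run on 2008-03-22.
5 years from 2008-03-22 is 2013-03-22.
The period was tolled for 236 days by the emergency suspension of filing deadlines (2010-02-02 to 2010-09-26), pushing the deadline to 2013-11-13.
The pending related arbitration from 2011-08-27 to 2012-03-02 does not toll the period, because no stated rule makes a pending arbitration a tolling event.
The other events in the timeline have no effect on the limitation period under the stated rules.
Filing on 2013-11-02 beat the 2013-11-13 deadline — the action is timely.

TIMELY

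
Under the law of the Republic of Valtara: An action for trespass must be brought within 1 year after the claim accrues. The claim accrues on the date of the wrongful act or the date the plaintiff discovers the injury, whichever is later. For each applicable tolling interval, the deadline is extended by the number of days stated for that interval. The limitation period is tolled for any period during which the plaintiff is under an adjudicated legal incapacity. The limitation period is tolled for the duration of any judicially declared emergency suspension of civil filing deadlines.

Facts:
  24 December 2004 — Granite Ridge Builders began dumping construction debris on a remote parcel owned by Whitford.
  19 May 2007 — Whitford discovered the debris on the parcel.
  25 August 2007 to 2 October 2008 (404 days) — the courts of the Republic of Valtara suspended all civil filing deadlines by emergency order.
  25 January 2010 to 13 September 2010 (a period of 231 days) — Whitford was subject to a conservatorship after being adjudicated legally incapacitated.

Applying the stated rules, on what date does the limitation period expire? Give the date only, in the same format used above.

The claim accrued on 19 May 2007 — the later of the 24 December 2004 act and the 19 May 2007 discovery.
1 year from 19 May 2007 is 19 May 2008.
The emergency suspension of filing deadlines from 25 August 2007 to 2 October 2008 tolled the period for 404 days, extending the deadline to 27 June 2009.
The plaintiff's legal incapacity starting 25 January 2010 came too late — the period had run on 27 June 2009 — and so does not extend the deadline.

27 June 2009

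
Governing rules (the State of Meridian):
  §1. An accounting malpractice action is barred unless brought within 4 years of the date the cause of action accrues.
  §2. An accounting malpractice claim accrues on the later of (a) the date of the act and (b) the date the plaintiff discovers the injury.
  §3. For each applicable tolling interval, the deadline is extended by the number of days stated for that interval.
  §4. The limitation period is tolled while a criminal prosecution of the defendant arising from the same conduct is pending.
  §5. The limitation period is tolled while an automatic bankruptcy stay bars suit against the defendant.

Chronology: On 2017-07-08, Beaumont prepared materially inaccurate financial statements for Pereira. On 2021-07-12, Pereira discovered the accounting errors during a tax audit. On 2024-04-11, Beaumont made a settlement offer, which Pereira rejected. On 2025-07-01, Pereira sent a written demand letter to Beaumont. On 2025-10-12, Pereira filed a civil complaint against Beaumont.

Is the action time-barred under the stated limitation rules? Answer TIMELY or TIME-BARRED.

TIME-BARRED

The claim accrued on 2021-07-12 — the later of the 2017-07-08 act and the 2021-07-12 discovery.
The untolled deadline — 4 years after 2021-07-12 — is 2025-07-12.
None of the other events listed affects the running of the period under the stated rules.
The 2025-10-12 filing falls after the 2025-07-12 deadline; the claim is time-barred.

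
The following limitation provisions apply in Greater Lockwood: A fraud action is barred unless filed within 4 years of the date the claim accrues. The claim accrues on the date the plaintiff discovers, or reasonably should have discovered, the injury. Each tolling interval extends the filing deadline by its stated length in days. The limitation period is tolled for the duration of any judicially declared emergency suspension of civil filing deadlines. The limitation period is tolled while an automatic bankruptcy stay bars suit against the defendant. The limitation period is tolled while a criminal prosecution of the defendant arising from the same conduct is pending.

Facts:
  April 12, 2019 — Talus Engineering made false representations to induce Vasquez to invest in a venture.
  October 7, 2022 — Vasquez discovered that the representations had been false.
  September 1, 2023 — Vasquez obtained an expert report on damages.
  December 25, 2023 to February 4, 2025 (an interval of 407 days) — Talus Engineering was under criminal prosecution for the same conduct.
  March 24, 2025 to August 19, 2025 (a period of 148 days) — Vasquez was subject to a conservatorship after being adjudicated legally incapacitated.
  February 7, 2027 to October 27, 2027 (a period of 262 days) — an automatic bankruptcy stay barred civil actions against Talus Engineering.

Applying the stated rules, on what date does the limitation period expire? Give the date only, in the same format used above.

August 6, 2028

Under the discovery rule, the claim accrued on October 7, 2022, when Vasquez discovered the injury — not on the April 12, 2019 date of the underlying act.
Adding the 4 years base period to October 7, 2022 gives a deadline of October 7, 2026, before any tolling.
The period was tolled for 407 days by the pending criminal prosecution (December 25, 2023 to February 4, 2025), pushing the deadline to November 18, 2027.
Because the automatic bankruptcy stay ran from February 7, 2027 to October 27, 2027, the deadline is extended by 262 days to August 6, 2028.
The plaintiff's legal incapacity from March 24, 2025 to August 19, 2025 does not toll the period, because no stated rule makes the plaintiff's incapacity a tolling event.
The other events in the timeline have no effect on the limitation period under the stated rules.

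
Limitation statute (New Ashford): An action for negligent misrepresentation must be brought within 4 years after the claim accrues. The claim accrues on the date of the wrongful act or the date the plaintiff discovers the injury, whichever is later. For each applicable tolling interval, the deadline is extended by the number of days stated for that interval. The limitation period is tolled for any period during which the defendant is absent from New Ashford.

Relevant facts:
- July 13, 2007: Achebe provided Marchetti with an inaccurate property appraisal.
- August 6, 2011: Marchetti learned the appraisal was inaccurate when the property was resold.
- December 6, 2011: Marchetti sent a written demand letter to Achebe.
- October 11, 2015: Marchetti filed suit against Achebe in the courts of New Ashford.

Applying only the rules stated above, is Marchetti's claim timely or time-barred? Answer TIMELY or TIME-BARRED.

The claim accrued on August 6, 2011 — the later of the July 13, 2007 act and the August 6, 2011 discovery.
4 years from August 6, 2011 is August 6, 2015.
None of the other events listed affects the running of the period under the stated rules.
The October 11, 2015 filing falls after the August 6, 2015 deadline; the claim is time-barred.

TIME-BARRED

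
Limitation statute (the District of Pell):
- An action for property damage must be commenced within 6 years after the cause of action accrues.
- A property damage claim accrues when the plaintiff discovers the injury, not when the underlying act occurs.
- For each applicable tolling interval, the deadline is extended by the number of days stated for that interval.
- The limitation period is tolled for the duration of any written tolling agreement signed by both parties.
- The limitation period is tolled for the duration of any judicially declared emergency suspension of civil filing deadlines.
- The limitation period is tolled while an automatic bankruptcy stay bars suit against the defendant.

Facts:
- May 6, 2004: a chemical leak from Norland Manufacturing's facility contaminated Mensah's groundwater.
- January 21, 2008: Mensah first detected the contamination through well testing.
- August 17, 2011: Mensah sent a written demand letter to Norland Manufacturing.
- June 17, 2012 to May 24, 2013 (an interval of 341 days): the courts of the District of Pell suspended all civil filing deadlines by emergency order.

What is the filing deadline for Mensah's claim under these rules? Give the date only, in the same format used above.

December 28, 2014

The claim did not accrue until Mensah discovered the injury on January 21, 2008; the May 6, 2004 act date does not start the clock under the stated rule.
6 years from January 21, 2008 is January 21, 2014.
The period was tolled for 341 days by the emergency suspension of filing deadlines (June 17, 2012 to May 24, 2013), pushing the deadline to December 28, 2014.
None of the other events listed affects the running of the period under the stated rules.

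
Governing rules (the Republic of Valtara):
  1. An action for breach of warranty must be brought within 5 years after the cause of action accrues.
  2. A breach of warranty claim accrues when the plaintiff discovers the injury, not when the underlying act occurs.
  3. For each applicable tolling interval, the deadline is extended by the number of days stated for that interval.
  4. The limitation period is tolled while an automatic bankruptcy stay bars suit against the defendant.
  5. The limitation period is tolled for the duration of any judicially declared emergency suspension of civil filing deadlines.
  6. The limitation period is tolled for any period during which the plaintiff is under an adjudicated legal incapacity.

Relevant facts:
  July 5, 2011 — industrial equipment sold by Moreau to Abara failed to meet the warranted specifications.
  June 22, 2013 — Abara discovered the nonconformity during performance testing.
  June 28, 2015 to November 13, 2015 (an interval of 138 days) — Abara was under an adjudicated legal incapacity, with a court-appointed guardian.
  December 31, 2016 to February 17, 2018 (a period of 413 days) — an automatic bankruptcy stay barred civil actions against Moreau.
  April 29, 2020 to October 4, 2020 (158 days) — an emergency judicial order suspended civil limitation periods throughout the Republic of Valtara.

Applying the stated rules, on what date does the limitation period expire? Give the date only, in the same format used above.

December 25, 2019

The claim did not accrue until Abara discovered the injury on June 22, 2013; the July 5, 2011 act date does not start the clock under the stated rule.
The untolled deadline — 5 years after June 22, 2013 — is June 22, 2018.
Because the plaintiff's legal incapacity ran from June 28, 2015 to November 13, 2015, the deadline is extended by 138 days to November 7, 2018.
The automatic bankruptcy stay from December 31, 2016 to February 17, 2018 tolled the period for 413 days, extending the deadline to December 25, 2019.
The emergency suspension of filing deadlines from April 29, 2020 to October 4, 2020 began after the period had already run on December 25, 2019, so it has no tolling effect.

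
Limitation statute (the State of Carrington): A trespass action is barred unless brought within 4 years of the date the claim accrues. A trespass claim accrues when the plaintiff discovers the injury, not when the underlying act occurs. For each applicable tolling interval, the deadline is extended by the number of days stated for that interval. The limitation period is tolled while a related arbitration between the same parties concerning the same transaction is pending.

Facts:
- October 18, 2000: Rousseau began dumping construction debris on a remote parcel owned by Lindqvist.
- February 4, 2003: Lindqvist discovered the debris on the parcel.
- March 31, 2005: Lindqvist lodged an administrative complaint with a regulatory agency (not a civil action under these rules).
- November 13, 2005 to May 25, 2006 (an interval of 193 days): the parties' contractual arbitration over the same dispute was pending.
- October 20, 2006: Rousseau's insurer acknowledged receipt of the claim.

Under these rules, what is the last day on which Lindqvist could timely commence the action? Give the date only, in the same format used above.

The claim did not accrue until Lindqvist discovered the injury on February 4, 2003; the October 18, 2000 act date does not start the clock under the stated rule.
The untolled deadline — 4 years after February 4, 2003 — is February 4, 2007.
The pending related arbitration from November 13, 2005 to May 25, 2006 tolled the period for 193 days, extending the deadline to August 16, 2007.
None of the other events listed affects the running of the period under the stated rules.

August 16, 2007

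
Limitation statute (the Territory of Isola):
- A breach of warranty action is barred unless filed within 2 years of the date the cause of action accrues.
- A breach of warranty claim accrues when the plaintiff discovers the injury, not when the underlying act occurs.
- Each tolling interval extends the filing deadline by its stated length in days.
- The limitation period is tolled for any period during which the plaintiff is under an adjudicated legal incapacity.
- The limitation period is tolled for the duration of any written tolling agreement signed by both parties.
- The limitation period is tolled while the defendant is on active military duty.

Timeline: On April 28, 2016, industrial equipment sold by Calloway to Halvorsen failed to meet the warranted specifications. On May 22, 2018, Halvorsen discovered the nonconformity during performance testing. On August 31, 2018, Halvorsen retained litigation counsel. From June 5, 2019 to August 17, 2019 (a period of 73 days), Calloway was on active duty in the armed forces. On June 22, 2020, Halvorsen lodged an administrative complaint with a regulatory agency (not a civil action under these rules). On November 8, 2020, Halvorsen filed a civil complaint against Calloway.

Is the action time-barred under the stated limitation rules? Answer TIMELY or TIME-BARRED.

TIME-BARRED

Under the discovery rule, the claim accrued on May 22, 2018, when Halvorsen discovered the injury — not on the April 28, 2016 date of the underlying act.
2 years from May 22, 2018 is May 22, 2020.
The period was tolled for 73 days by the defendant's active military service (June 5, 2019 to August 17, 2019), pushing the deadline to August 3, 2020.
Nothing else in the chronology tolls or restarts the period.
The November 8, 2020 filing falls after the August 3, 2020 deadline; the claim is time-barred.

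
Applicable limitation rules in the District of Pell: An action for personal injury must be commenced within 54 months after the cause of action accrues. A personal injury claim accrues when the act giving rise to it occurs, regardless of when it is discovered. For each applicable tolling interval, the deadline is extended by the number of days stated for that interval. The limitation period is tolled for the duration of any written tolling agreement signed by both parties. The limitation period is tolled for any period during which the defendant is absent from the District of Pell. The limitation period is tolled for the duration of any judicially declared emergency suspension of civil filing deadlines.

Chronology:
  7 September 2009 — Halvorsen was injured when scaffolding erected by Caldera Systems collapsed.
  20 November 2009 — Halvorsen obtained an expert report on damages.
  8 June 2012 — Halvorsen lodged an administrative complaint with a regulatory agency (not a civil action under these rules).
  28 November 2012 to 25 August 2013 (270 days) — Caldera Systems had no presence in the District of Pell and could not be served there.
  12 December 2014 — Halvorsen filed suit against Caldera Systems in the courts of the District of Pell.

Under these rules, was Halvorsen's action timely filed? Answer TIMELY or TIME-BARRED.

TIME-BARRED

The claim accrued on 7 September 2009, when the wrongful act occurred.
54 months from 7 September 2009 is 7 March 2014.
The period was tolled for 270 days by the defendant's absence from the jurisdiction (28 November 2012 to 25 August 2013), pushing the deadline to 2 December 2014.
Nothing else in the chronology tolls or restarts the period.
Filing on 12 December 2014 missed the 2 December 2014 deadline — the action is time-barred.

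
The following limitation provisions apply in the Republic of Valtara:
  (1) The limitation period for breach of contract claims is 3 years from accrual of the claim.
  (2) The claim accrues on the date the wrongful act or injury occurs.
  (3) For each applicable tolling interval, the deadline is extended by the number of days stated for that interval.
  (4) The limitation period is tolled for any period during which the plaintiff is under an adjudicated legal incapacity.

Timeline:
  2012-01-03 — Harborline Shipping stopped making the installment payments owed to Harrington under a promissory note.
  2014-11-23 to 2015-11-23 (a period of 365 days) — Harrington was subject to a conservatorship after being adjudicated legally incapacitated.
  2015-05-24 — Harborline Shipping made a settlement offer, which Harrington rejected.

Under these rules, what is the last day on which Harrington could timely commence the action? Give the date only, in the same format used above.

The limitation period began to run on 2012-01-03.
The untolled deadline — 3 years after 2012-01-03 — is 2015-01-03.
Because the plaintiff's legal incapacity ran from 2014-11-23 to 2015-11-23, the deadline is extended by 365 days to 2016-01-03.
The other events in the timeline have no effect on the limitation period under the stated rules.

2016-01-03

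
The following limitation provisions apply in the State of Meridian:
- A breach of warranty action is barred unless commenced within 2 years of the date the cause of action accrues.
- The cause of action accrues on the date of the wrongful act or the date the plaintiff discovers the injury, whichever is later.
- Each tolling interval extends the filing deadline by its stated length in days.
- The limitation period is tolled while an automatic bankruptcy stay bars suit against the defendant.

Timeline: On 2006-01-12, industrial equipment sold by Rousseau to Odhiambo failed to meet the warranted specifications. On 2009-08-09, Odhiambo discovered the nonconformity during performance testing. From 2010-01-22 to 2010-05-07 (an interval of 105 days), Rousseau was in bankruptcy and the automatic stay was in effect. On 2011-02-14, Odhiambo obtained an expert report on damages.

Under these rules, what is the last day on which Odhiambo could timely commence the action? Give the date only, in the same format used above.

Because discovery on 2009-08-09 post-dates the 2006-01-12 act, accrual under the later-of rule falls on 2009-08-09.
The untolled deadline — 2 years after 2009-08-09 — is 2011-08-09.
The period was tolled for 105 days by the automatic bankruptcy stay (2010-01-22 to 2010-05-07), pushing the deadline to 2011-11-22.
None of the other events listed affects the running of the period under the stated rules.

2011-11-22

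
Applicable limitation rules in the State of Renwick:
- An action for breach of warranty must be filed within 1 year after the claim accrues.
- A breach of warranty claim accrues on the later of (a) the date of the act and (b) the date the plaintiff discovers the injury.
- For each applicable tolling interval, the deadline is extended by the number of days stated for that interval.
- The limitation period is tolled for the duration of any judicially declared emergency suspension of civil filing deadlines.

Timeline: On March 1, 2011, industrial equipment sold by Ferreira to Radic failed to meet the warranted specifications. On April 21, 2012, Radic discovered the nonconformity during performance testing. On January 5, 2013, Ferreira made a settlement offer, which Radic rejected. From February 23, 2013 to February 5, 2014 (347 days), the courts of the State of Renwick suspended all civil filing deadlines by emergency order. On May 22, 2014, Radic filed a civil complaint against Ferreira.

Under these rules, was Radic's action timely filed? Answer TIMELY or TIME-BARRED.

TIME-BARRED

Because discovery on April 21, 2012 post-dates the March 1, 2011 act, accrual under the later-of rule falls on April 21, 2012.
1 year from April 21, 2012 is April 21, 2013.
The period was tolled for 347 days by the emergency suspension of filing deadlines (February 23, 2013 to February 5, 2014), pushing the deadline to April 3, 2014.
Nothing else in the chronology tolls or restarts the period.
The May 22, 2014 filing falls after the April 3, 2014 deadline; the claim is time-barred.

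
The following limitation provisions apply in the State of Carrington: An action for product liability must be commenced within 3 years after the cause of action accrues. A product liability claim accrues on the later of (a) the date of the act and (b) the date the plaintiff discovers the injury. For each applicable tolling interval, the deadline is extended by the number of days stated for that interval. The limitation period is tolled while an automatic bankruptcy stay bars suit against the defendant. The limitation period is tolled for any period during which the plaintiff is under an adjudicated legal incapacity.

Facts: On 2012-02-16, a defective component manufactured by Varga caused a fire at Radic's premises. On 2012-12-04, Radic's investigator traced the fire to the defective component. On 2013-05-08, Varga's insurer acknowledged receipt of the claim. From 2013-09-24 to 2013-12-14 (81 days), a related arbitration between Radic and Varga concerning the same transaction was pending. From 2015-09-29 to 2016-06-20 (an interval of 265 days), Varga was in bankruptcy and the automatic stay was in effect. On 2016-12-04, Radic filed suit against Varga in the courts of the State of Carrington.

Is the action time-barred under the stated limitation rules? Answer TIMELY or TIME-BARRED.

Because discovery on 2012-12-04 post-dates the 2012-02-16 act, accrual under the later-of rule falls on 2012-12-04.
Adding the 3 years base period to 2012-12-04 gives a deadline of 2015-12-04, before any tolling.
The automatic bankruptcy stay from 2015-09-29 to 2016-06-20 tolled the period for 265 days, extending the deadline to 2016-08-25.
Although a pending arbitration ran from 2013-09-24 to 2013-12-14, the stated rules do not make that a tolling event, so it is disregarded.
None of the other events listed affects the running of the period under the stated rules.
The 2016-12-04 filing falls after the 2016-08-25 deadline; the claim is time-barred.

TIME-BARRED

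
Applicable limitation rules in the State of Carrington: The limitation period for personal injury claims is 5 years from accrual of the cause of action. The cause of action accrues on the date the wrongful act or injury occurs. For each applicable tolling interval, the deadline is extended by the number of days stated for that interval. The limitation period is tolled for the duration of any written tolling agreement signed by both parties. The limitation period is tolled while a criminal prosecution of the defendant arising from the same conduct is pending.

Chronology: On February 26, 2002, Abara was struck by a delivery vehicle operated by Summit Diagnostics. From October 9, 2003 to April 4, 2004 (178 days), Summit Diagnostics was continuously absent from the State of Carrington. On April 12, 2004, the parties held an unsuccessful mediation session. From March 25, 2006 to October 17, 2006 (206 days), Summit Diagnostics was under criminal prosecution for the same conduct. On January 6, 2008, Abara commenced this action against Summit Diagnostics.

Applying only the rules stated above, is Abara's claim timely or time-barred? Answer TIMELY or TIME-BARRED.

The limitation period began to run on February 26, 2002.
The untolled deadline — 5 years after February 26, 2002 — is February 26, 2007.
The period was tolled for 206 days by the pending criminal prosecution (March 25, 2006 to October 17, 2006), pushing the deadline to September 20, 2007.
No stated provision tolls the period for the defendant's absence, so the interval from October 9, 2003 to April 4, 2004 has no effect on the deadline.
The other events in the timeline have no effect on the limitation period under the stated rules.
Filing on January 6, 2008 missed the September 20, 2007 deadline — the action is time-barred.

TIME-BARRED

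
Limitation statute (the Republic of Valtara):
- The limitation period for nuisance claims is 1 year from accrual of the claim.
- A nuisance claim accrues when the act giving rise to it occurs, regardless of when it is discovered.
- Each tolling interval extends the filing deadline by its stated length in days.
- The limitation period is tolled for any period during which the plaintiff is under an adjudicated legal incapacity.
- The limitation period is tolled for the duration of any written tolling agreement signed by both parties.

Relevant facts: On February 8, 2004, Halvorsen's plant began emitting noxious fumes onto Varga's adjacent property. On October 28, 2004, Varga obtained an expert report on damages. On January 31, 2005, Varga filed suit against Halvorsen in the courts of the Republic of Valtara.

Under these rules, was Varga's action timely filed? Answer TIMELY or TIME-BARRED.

The claim accrued on February 8, 2004, when the wrongful act occurred.
Adding the 1 year base period to February 8, 2004 gives a deadline of February 8, 2005, before any tolling.
None of the other events listed affects the running of the period under the stated rules.
The January 31, 2005 filing precedes the February 8, 2005 deadline; the claim is timely.

TIMELY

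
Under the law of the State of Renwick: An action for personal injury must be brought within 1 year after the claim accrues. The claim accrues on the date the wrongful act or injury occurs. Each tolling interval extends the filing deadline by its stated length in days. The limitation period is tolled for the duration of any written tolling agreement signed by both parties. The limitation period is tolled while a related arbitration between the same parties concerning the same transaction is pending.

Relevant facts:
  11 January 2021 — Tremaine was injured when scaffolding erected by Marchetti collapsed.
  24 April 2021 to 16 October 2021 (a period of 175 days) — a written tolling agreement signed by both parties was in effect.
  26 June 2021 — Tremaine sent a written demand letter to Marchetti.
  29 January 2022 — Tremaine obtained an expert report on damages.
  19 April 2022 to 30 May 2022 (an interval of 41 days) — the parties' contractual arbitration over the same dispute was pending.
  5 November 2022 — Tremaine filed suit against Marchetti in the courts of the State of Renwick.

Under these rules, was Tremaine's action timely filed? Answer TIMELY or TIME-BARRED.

TIME-BARRED

The claim accrued on 11 January 2021, the date of the act.
The untolled deadline — 1 year after 11 January 2021 — is 11 January 2022.
The written tolling agreement from 24 April 2021 to 16 October 2021 tolled the period for 175 days, extending the deadline to 5 July 2022.
The period was tolled for 41 days by the pending related arbitration (19 April 2022 to 30 May 2022), pushing the deadline to 15 August 2022.
The other events in the timeline have no effect on the limitation period under the stated rules.
The 5 November 2022 filing falls after the 15 August 2022 deadline; the claim is time-barred.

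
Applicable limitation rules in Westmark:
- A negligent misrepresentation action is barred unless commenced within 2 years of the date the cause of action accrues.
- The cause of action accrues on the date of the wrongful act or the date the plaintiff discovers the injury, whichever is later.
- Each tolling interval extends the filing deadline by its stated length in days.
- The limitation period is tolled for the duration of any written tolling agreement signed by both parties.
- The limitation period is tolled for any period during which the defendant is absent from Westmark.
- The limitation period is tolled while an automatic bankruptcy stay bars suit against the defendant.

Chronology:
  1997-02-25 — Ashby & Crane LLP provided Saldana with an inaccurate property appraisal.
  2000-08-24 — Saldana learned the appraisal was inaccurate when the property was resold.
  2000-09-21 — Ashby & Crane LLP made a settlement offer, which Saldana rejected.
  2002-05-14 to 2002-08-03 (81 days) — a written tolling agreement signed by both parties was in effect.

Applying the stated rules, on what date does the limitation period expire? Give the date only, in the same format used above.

2002-11-13

Because discovery on 2000-08-24 post-dates the 1997-02-25 act, accrual under the later-of rule falls on 2000-08-24.
The untolled deadline — 2 years after 2000-08-24 — is 2002-08-24.
The written tolling agreement from 2002-05-14 to 2002-08-03 tolled the period for 81 days, extending the deadline to 2002-11-13.
Nothing else in the chronology tolls or restarts the period.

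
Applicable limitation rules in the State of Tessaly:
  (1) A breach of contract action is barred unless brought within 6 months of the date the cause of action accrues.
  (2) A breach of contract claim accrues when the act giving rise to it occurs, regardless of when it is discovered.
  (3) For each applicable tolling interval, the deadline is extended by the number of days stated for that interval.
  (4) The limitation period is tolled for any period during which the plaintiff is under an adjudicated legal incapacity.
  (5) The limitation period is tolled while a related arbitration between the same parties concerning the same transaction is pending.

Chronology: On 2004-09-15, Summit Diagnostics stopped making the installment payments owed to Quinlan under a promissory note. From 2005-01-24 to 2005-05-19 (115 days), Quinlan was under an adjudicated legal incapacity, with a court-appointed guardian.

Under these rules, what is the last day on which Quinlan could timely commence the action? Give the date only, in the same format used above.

The claim accrued on 2004-09-15, when the wrongful act occurred.
Adding the 6 months base period to 2004-09-15 gives a deadline of 2005-03-15, before any tolling.
The period was tolled for 115 days by the plaintiff's legal incapacity (2005-01-24 to 2005-05-19), pushing the deadline to 2005-07-08.

2005-07-08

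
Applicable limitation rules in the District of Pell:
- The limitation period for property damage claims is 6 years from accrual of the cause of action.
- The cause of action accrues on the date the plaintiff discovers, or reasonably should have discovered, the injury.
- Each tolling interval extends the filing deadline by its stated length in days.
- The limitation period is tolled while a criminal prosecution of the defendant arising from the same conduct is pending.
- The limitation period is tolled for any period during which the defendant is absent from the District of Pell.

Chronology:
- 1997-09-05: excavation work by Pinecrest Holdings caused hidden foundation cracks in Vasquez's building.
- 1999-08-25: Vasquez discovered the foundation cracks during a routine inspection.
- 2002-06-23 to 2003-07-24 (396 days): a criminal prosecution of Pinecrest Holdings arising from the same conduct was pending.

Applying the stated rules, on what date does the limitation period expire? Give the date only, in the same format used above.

Under the discovery rule, the claim accrued on 1999-08-25, when Vasquez discovered the injury — not on the 1997-09-05 date of the underlying act.
The untolled deadline — 6 years after 1999-08-25 — is 2005-08-25.
The period was tolled for 396 days by the pending criminal prosecution (2002-06-23 to 2003-07-24), pushing the deadline to 2006-09-25.

2006-09-25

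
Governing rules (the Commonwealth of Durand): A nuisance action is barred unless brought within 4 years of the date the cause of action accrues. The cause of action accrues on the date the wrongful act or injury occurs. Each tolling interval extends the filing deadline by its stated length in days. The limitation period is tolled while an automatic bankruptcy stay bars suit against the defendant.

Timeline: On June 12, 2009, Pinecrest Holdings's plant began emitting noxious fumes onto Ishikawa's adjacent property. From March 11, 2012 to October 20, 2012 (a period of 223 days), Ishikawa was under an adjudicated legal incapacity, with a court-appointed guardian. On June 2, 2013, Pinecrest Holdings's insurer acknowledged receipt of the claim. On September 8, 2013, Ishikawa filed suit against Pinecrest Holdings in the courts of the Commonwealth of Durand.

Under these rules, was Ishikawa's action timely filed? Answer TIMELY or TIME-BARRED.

TIME-BARRED

The cause of action accrued on June 12, 2009, the date of the act.
Adding the 4 years base period to June 12, 2009 gives a deadline of June 12, 2013, before any tolling.
No stated provision tolls the period for the plaintiff's incapacity, so the interval from March 11, 2012 to October 20, 2012 has no effect on the deadline.
None of the other events listed affects the running of the period under the stated rules.
The September 8, 2013 filing falls after the June 12, 2013 deadline; the claim is time-barred.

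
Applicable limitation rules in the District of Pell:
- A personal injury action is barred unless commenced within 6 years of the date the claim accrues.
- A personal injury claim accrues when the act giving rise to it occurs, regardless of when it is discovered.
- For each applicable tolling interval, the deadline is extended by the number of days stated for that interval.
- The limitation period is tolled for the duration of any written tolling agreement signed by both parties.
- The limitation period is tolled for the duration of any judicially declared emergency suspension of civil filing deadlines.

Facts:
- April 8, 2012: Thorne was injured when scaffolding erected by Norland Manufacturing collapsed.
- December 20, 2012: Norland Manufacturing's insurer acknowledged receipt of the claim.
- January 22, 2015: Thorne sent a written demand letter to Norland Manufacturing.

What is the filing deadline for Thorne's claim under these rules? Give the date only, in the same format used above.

April 8, 2018

The claim accrued on April 8, 2012, when the wrongful act occurred.
Adding the 6 years base period to April 8, 2012 gives a deadline of April 8, 2018, before any tolling.
Nothing else in the chronology tolls or restarts the period.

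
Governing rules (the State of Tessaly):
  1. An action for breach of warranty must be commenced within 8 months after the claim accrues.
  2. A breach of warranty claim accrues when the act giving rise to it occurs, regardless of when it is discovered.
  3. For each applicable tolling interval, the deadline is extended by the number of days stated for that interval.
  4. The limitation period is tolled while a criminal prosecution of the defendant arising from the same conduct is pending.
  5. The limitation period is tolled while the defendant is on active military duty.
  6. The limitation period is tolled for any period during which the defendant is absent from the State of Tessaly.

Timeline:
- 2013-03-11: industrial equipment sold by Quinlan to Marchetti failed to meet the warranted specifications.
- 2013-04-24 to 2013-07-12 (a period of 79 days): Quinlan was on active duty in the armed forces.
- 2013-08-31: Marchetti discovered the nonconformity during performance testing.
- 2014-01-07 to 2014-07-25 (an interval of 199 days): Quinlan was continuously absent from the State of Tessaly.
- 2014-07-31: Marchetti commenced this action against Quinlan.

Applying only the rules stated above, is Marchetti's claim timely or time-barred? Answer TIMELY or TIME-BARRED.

Because the rule ties accrual to occurrence, the claim accrued on 2013-03-11, not on the 2013-08-31 discovery date.
The untolled deadline — 8 months after 2013-03-11 — is 2013-11-11.
The period was tolled for 79 days by the defendant's active military service (2013-04-24 to 2013-07-12), pushing the deadline to 2014-01-29.
The period was tolled for 199 days by the defendant's absence from the jurisdiction (2014-01-07 to 2014-07-25), pushing the deadline to 2014-08-16.
Filing on 2014-07-31 beat the 2014-08-16 deadline — the action is timely.

TIMELY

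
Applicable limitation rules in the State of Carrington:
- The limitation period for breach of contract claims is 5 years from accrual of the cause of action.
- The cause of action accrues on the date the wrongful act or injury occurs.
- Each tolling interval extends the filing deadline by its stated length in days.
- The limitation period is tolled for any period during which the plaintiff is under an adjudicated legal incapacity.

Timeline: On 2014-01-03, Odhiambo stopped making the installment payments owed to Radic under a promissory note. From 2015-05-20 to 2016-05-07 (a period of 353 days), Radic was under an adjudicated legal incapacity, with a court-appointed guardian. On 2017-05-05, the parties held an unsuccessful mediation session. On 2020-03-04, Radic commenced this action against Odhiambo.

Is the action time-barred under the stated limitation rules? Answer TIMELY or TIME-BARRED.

The limitation period began to run on 2014-01-03.
The untolled deadline — 5 years after 2014-01-03 — is 2019-01-03.
Because the plaintiff's legal incapacity ran from 2015-05-20 to 2016-05-07, the deadline is extended by 353 days to 2019-12-22.
None of the other events listed affects the running of the period under the stated rules.
Radic filed on 2020-03-04, after the 2019-12-22 deadline, so the action is time-barred.

TIME-BARRED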